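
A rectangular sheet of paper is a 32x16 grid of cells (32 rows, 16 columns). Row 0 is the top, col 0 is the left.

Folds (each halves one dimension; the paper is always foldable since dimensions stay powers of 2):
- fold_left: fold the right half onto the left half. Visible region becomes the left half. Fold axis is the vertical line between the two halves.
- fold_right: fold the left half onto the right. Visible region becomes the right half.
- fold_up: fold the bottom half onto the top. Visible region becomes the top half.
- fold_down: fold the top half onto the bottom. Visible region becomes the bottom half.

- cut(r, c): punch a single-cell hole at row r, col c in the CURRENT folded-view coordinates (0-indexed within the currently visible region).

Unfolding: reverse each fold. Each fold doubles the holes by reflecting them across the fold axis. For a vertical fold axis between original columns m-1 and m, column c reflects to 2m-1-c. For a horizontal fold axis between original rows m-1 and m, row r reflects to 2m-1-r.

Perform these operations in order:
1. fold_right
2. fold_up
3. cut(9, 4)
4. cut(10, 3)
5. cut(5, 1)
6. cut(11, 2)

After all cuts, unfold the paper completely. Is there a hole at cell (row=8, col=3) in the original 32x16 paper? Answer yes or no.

Answer: no

Derivation:
Op 1 fold_right: fold axis v@8; visible region now rows[0,32) x cols[8,16) = 32x8
Op 2 fold_up: fold axis h@16; visible region now rows[0,16) x cols[8,16) = 16x8
Op 3 cut(9, 4): punch at orig (9,12); cuts so far [(9, 12)]; region rows[0,16) x cols[8,16) = 16x8
Op 4 cut(10, 3): punch at orig (10,11); cuts so far [(9, 12), (10, 11)]; region rows[0,16) x cols[8,16) = 16x8
Op 5 cut(5, 1): punch at orig (5,9); cuts so far [(5, 9), (9, 12), (10, 11)]; region rows[0,16) x cols[8,16) = 16x8
Op 6 cut(11, 2): punch at orig (11,10); cuts so far [(5, 9), (9, 12), (10, 11), (11, 10)]; region rows[0,16) x cols[8,16) = 16x8
Unfold 1 (reflect across h@16): 8 holes -> [(5, 9), (9, 12), (10, 11), (11, 10), (20, 10), (21, 11), (22, 12), (26, 9)]
Unfold 2 (reflect across v@8): 16 holes -> [(5, 6), (5, 9), (9, 3), (9, 12), (10, 4), (10, 11), (11, 5), (11, 10), (20, 5), (20, 10), (21, 4), (21, 11), (22, 3), (22, 12), (26, 6), (26, 9)]
Holes: [(5, 6), (5, 9), (9, 3), (9, 12), (10, 4), (10, 11), (11, 5), (11, 10), (20, 5), (20, 10), (21, 4), (21, 11), (22, 3), (22, 12), (26, 6), (26, 9)]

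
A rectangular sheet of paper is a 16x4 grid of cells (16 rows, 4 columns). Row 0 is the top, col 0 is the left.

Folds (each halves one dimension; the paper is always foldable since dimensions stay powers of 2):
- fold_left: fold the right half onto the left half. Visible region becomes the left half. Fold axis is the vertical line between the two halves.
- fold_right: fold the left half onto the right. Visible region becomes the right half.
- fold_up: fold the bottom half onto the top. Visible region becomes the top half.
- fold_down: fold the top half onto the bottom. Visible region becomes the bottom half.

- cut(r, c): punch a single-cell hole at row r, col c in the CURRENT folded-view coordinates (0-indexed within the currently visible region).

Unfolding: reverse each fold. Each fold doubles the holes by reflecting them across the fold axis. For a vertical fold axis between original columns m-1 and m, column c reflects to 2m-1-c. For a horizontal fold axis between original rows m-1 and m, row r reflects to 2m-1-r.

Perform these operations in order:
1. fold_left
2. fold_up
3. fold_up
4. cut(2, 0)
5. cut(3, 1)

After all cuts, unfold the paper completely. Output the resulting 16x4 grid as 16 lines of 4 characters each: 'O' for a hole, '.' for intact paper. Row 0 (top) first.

Answer: ....
....
O..O
.OO.
.OO.
O..O
....
....
....
....
O..O
.OO.
.OO.
O..O
....
....

Derivation:
Op 1 fold_left: fold axis v@2; visible region now rows[0,16) x cols[0,2) = 16x2
Op 2 fold_up: fold axis h@8; visible region now rows[0,8) x cols[0,2) = 8x2
Op 3 fold_up: fold axis h@4; visible region now rows[0,4) x cols[0,2) = 4x2
Op 4 cut(2, 0): punch at orig (2,0); cuts so far [(2, 0)]; region rows[0,4) x cols[0,2) = 4x2
Op 5 cut(3, 1): punch at orig (3,1); cuts so far [(2, 0), (3, 1)]; region rows[0,4) x cols[0,2) = 4x2
Unfold 1 (reflect across h@4): 4 holes -> [(2, 0), (3, 1), (4, 1), (5, 0)]
Unfold 2 (reflect across h@8): 8 holes -> [(2, 0), (3, 1), (4, 1), (5, 0), (10, 0), (11, 1), (12, 1), (13, 0)]
Unfold 3 (reflect across v@2): 16 holes -> [(2, 0), (2, 3), (3, 1), (3, 2), (4, 1), (4, 2), (5, 0), (5, 3), (10, 0), (10, 3), (11, 1), (11, 2), (12, 1), (12, 2), (13, 0), (13, 3)]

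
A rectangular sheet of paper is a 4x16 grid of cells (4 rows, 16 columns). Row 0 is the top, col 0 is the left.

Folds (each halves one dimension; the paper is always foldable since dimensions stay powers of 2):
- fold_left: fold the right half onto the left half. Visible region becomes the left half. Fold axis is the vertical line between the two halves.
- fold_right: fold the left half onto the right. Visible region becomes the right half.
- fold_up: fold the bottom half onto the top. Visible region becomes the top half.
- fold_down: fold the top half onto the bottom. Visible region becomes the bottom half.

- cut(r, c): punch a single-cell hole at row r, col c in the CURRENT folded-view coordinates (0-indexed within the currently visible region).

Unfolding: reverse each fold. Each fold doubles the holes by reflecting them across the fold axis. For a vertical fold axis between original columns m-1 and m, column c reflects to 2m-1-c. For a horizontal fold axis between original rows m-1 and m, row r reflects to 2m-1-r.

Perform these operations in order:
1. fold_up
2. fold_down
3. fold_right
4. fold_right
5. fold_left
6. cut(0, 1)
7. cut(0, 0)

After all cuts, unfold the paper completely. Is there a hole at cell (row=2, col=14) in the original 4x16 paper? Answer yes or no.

Op 1 fold_up: fold axis h@2; visible region now rows[0,2) x cols[0,16) = 2x16
Op 2 fold_down: fold axis h@1; visible region now rows[1,2) x cols[0,16) = 1x16
Op 3 fold_right: fold axis v@8; visible region now rows[1,2) x cols[8,16) = 1x8
Op 4 fold_right: fold axis v@12; visible region now rows[1,2) x cols[12,16) = 1x4
Op 5 fold_left: fold axis v@14; visible region now rows[1,2) x cols[12,14) = 1x2
Op 6 cut(0, 1): punch at orig (1,13); cuts so far [(1, 13)]; region rows[1,2) x cols[12,14) = 1x2
Op 7 cut(0, 0): punch at orig (1,12); cuts so far [(1, 12), (1, 13)]; region rows[1,2) x cols[12,14) = 1x2
Unfold 1 (reflect across v@14): 4 holes -> [(1, 12), (1, 13), (1, 14), (1, 15)]
Unfold 2 (reflect across v@12): 8 holes -> [(1, 8), (1, 9), (1, 10), (1, 11), (1, 12), (1, 13), (1, 14), (1, 15)]
Unfold 3 (reflect across v@8): 16 holes -> [(1, 0), (1, 1), (1, 2), (1, 3), (1, 4), (1, 5), (1, 6), (1, 7), (1, 8), (1, 9), (1, 10), (1, 11), (1, 12), (1, 13), (1, 14), (1, 15)]
Unfold 4 (reflect across h@1): 32 holes -> [(0, 0), (0, 1), (0, 2), (0, 3), (0, 4), (0, 5), (0, 6), (0, 7), (0, 8), (0, 9), (0, 10), (0, 11), (0, 12), (0, 13), (0, 14), (0, 15), (1, 0), (1, 1), (1, 2), (1, 3), (1, 4), (1, 5), (1, 6), (1, 7), (1, 8), (1, 9), (1, 10), (1, 11), (1, 12), (1, 13), (1, 14), (1, 15)]
Unfold 5 (reflect across h@2): 64 holes -> [(0, 0), (0, 1), (0, 2), (0, 3), (0, 4), (0, 5), (0, 6), (0, 7), (0, 8), (0, 9), (0, 10), (0, 11), (0, 12), (0, 13), (0, 14), (0, 15), (1, 0), (1, 1), (1, 2), (1, 3), (1, 4), (1, 5), (1, 6), (1, 7), (1, 8), (1, 9), (1, 10), (1, 11), (1, 12), (1, 13), (1, 14), (1, 15), (2, 0), (2, 1), (2, 2), (2, 3), (2, 4), (2, 5), (2, 6), (2, 7), (2, 8), (2, 9), (2, 10), (2, 11), (2, 12), (2, 13), (2, 14), (2, 15), (3, 0), (3, 1), (3, 2), (3, 3), (3, 4), (3, 5), (3, 6), (3, 7), (3, 8), (3, 9), (3, 10), (3, 11), (3, 12), (3, 13), (3, 14), (3, 15)]
Holes: [(0, 0), (0, 1), (0, 2), (0, 3), (0, 4), (0, 5), (0, 6), (0, 7), (0, 8), (0, 9), (0, 10), (0, 11), (0, 12), (0, 13), (0, 14), (0, 15), (1, 0), (1, 1), (1, 2), (1, 3), (1, 4), (1, 5), (1, 6), (1, 7), (1, 8), (1, 9), (1, 10), (1, 11), (1, 12), (1, 13), (1, 14), (1, 15), (2, 0), (2, 1), (2, 2), (2, 3), (2, 4), (2, 5), (2, 6), (2, 7), (2, 8), (2, 9), (2, 10), (2, 11), (2, 12), (2, 13), (2, 14), (2, 15), (3, 0), (3, 1), (3, 2), (3, 3), (3, 4), (3, 5), (3, 6), (3, 7), (3, 8), (3, 9), (3, 10), (3, 11), (3, 12), (3, 13), (3, 14), (3, 15)]

Answer: yes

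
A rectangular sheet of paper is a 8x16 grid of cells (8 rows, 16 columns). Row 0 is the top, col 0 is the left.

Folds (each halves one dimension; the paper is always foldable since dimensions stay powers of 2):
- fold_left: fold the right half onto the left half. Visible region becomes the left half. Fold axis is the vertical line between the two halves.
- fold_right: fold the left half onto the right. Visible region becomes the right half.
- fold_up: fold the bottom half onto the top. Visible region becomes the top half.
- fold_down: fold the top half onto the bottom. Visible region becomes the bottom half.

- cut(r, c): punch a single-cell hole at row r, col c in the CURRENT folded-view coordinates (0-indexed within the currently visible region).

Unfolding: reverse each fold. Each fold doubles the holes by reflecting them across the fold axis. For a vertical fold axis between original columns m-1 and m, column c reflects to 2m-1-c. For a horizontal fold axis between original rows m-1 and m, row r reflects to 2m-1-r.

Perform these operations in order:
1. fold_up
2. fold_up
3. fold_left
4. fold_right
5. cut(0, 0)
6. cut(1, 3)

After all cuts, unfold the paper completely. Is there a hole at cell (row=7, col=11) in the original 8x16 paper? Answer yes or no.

Op 1 fold_up: fold axis h@4; visible region now rows[0,4) x cols[0,16) = 4x16
Op 2 fold_up: fold axis h@2; visible region now rows[0,2) x cols[0,16) = 2x16
Op 3 fold_left: fold axis v@8; visible region now rows[0,2) x cols[0,8) = 2x8
Op 4 fold_right: fold axis v@4; visible region now rows[0,2) x cols[4,8) = 2x4
Op 5 cut(0, 0): punch at orig (0,4); cuts so far [(0, 4)]; region rows[0,2) x cols[4,8) = 2x4
Op 6 cut(1, 3): punch at orig (1,7); cuts so far [(0, 4), (1, 7)]; region rows[0,2) x cols[4,8) = 2x4
Unfold 1 (reflect across v@4): 4 holes -> [(0, 3), (0, 4), (1, 0), (1, 7)]
Unfold 2 (reflect across v@8): 8 holes -> [(0, 3), (0, 4), (0, 11), (0, 12), (1, 0), (1, 7), (1, 8), (1, 15)]
Unfold 3 (reflect across h@2): 16 holes -> [(0, 3), (0, 4), (0, 11), (0, 12), (1, 0), (1, 7), (1, 8), (1, 15), (2, 0), (2, 7), (2, 8), (2, 15), (3, 3), (3, 4), (3, 11), (3, 12)]
Unfold 4 (reflect across h@4): 32 holes -> [(0, 3), (0, 4), (0, 11), (0, 12), (1, 0), (1, 7), (1, 8), (1, 15), (2, 0), (2, 7), (2, 8), (2, 15), (3, 3), (3, 4), (3, 11), (3, 12), (4, 3), (4, 4), (4, 11), (4, 12), (5, 0), (5, 7), (5, 8), (5, 15), (6, 0), (6, 7), (6, 8), (6, 15), (7, 3), (7, 4), (7, 11), (7, 12)]
Holes: [(0, 3), (0, 4), (0, 11), (0, 12), (1, 0), (1, 7), (1, 8), (1, 15), (2, 0), (2, 7), (2, 8), (2, 15), (3, 3), (3, 4), (3, 11), (3, 12), (4, 3), (4, 4), (4, 11), (4, 12), (5, 0), (5, 7), (5, 8), (5, 15), (6, 0), (6, 7), (6, 8), (6, 15), (7, 3), (7, 4), (7, 11), (7, 12)]

Answer: yes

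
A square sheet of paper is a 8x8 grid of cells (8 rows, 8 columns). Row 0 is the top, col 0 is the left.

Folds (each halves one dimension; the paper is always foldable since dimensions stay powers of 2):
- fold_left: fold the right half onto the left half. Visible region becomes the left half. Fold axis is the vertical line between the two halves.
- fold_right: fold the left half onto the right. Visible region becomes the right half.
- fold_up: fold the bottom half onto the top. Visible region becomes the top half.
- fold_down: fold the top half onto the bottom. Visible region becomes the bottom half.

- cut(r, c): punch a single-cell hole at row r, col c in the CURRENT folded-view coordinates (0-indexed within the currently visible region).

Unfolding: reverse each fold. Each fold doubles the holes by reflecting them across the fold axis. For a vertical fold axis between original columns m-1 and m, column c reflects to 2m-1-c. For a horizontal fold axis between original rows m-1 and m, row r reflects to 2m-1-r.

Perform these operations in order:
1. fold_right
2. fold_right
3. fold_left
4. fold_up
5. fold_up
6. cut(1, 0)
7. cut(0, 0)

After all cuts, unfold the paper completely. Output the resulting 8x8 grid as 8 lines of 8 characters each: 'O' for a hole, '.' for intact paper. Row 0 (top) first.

Op 1 fold_right: fold axis v@4; visible region now rows[0,8) x cols[4,8) = 8x4
Op 2 fold_right: fold axis v@6; visible region now rows[0,8) x cols[6,8) = 8x2
Op 3 fold_left: fold axis v@7; visible region now rows[0,8) x cols[6,7) = 8x1
Op 4 fold_up: fold axis h@4; visible region now rows[0,4) x cols[6,7) = 4x1
Op 5 fold_up: fold axis h@2; visible region now rows[0,2) x cols[6,7) = 2x1
Op 6 cut(1, 0): punch at orig (1,6); cuts so far [(1, 6)]; region rows[0,2) x cols[6,7) = 2x1
Op 7 cut(0, 0): punch at orig (0,6); cuts so far [(0, 6), (1, 6)]; region rows[0,2) x cols[6,7) = 2x1
Unfold 1 (reflect across h@2): 4 holes -> [(0, 6), (1, 6), (2, 6), (3, 6)]
Unfold 2 (reflect across h@4): 8 holes -> [(0, 6), (1, 6), (2, 6), (3, 6), (4, 6), (5, 6), (6, 6), (7, 6)]
Unfold 3 (reflect across v@7): 16 holes -> [(0, 6), (0, 7), (1, 6), (1, 7), (2, 6), (2, 7), (3, 6), (3, 7), (4, 6), (4, 7), (5, 6), (5, 7), (6, 6), (6, 7), (7, 6), (7, 7)]
Unfold 4 (reflect across v@6): 32 holes -> [(0, 4), (0, 5), (0, 6), (0, 7), (1, 4), (1, 5), (1, 6), (1, 7), (2, 4), (2, 5), (2, 6), (2, 7), (3, 4), (3, 5), (3, 6), (3, 7), (4, 4), (4, 5), (4, 6), (4, 7), (5, 4), (5, 5), (5, 6), (5, 7), (6, 4), (6, 5), (6, 6), (6, 7), (7, 4), (7, 5), (7, 6), (7, 7)]
Unfold 5 (reflect across v@4): 64 holes -> [(0, 0), (0, 1), (0, 2), (0, 3), (0, 4), (0, 5), (0, 6), (0, 7), (1, 0), (1, 1), (1, 2), (1, 3), (1, 4), (1, 5), (1, 6), (1, 7), (2, 0), (2, 1), (2, 2), (2, 3), (2, 4), (2, 5), (2, 6), (2, 7), (3, 0), (3, 1), (3, 2), (3, 3), (3, 4), (3, 5), (3, 6), (3, 7), (4, 0), (4, 1), (4, 2), (4, 3), (4, 4), (4, 5), (4, 6), (4, 7), (5, 0), (5, 1), (5, 2), (5, 3), (5, 4), (5, 5), (5, 6), (5, 7), (6, 0), (6, 1), (6, 2), (6, 3), (6, 4), (6, 5), (6, 6), (6, 7), (7, 0), (7, 1), (7, 2), (7, 3), (7, 4), (7, 5), (7, 6), (7, 7)]

Answer: OOOOOOOO
OOOOOOOO
OOOOOOOO
OOOOOOOO
OOOOOOOO
OOOOOOOO
OOOOOOOO
OOOOOOOO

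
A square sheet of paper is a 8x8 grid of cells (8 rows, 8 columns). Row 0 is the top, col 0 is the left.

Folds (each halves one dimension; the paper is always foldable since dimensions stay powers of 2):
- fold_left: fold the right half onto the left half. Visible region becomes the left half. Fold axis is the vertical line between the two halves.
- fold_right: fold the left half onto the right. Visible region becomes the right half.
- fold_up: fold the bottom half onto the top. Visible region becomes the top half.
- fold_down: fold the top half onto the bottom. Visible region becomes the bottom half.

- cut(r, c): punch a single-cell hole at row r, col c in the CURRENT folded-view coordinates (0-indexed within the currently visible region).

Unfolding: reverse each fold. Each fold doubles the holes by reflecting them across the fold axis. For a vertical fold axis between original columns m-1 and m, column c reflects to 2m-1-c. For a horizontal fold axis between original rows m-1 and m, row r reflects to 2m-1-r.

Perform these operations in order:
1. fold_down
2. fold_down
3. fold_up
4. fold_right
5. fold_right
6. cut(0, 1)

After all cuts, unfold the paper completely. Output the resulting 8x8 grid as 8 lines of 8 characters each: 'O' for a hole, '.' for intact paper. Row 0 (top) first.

Op 1 fold_down: fold axis h@4; visible region now rows[4,8) x cols[0,8) = 4x8
Op 2 fold_down: fold axis h@6; visible region now rows[6,8) x cols[0,8) = 2x8
Op 3 fold_up: fold axis h@7; visible region now rows[6,7) x cols[0,8) = 1x8
Op 4 fold_right: fold axis v@4; visible region now rows[6,7) x cols[4,8) = 1x4
Op 5 fold_right: fold axis v@6; visible region now rows[6,7) x cols[6,8) = 1x2
Op 6 cut(0, 1): punch at orig (6,7); cuts so far [(6, 7)]; region rows[6,7) x cols[6,8) = 1x2
Unfold 1 (reflect across v@6): 2 holes -> [(6, 4), (6, 7)]
Unfold 2 (reflect across v@4): 4 holes -> [(6, 0), (6, 3), (6, 4), (6, 7)]
Unfold 3 (reflect across h@7): 8 holes -> [(6, 0), (6, 3), (6, 4), (6, 7), (7, 0), (7, 3), (7, 4), (7, 7)]
Unfold 4 (reflect across h@6): 16 holes -> [(4, 0), (4, 3), (4, 4), (4, 7), (5, 0), (5, 3), (5, 4), (5, 7), (6, 0), (6, 3), (6, 4), (6, 7), (7, 0), (7, 3), (7, 4), (7, 7)]
Unfold 5 (reflect across h@4): 32 holes -> [(0, 0), (0, 3), (0, 4), (0, 7), (1, 0), (1, 3), (1, 4), (1, 7), (2, 0), (2, 3), (2, 4), (2, 7), (3, 0), (3, 3), (3, 4), (3, 7), (4, 0), (4, 3), (4, 4), (4, 7), (5, 0), (5, 3), (5, 4), (5, 7), (6, 0), (6, 3), (6, 4), (6, 7), (7, 0), (7, 3), (7, 4), (7, 7)]

Answer: O..OO..O
O..OO..O
O..OO..O
O..OO..O
O..OO..O
O..OO..O
O..OO..O
O..OO..O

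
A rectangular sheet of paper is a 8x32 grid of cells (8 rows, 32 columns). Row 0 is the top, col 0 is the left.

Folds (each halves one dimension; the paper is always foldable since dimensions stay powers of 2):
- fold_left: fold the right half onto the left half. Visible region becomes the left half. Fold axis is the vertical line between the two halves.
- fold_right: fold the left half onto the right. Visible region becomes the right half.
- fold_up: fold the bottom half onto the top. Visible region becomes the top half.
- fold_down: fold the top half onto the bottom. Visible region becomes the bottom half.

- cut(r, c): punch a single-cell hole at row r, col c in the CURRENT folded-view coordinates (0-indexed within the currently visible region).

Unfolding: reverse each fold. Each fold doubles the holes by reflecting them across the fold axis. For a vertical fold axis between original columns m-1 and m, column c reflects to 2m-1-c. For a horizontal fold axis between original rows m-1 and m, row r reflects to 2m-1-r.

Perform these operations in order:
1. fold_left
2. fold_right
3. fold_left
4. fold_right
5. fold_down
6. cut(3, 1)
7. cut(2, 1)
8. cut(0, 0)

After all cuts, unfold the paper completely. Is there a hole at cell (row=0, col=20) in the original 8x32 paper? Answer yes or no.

Op 1 fold_left: fold axis v@16; visible region now rows[0,8) x cols[0,16) = 8x16
Op 2 fold_right: fold axis v@8; visible region now rows[0,8) x cols[8,16) = 8x8
Op 3 fold_left: fold axis v@12; visible region now rows[0,8) x cols[8,12) = 8x4
Op 4 fold_right: fold axis v@10; visible region now rows[0,8) x cols[10,12) = 8x2
Op 5 fold_down: fold axis h@4; visible region now rows[4,8) x cols[10,12) = 4x2
Op 6 cut(3, 1): punch at orig (7,11); cuts so far [(7, 11)]; region rows[4,8) x cols[10,12) = 4x2
Op 7 cut(2, 1): punch at orig (6,11); cuts so far [(6, 11), (7, 11)]; region rows[4,8) x cols[10,12) = 4x2
Op 8 cut(0, 0): punch at orig (4,10); cuts so far [(4, 10), (6, 11), (7, 11)]; region rows[4,8) x cols[10,12) = 4x2
Unfold 1 (reflect across h@4): 6 holes -> [(0, 11), (1, 11), (3, 10), (4, 10), (6, 11), (7, 11)]
Unfold 2 (reflect across v@10): 12 holes -> [(0, 8), (0, 11), (1, 8), (1, 11), (3, 9), (3, 10), (4, 9), (4, 10), (6, 8), (6, 11), (7, 8), (7, 11)]
Unfold 3 (reflect across v@12): 24 holes -> [(0, 8), (0, 11), (0, 12), (0, 15), (1, 8), (1, 11), (1, 12), (1, 15), (3, 9), (3, 10), (3, 13), (3, 14), (4, 9), (4, 10), (4, 13), (4, 14), (6, 8), (6, 11), (6, 12), (6, 15), (7, 8), (7, 11), (7, 12), (7, 15)]
Unfold 4 (reflect across v@8): 48 holes -> [(0, 0), (0, 3), (0, 4), (0, 7), (0, 8), (0, 11), (0, 12), (0, 15), (1, 0), (1, 3), (1, 4), (1, 7), (1, 8), (1, 11), (1, 12), (1, 15), (3, 1), (3, 2), (3, 5), (3, 6), (3, 9), (3, 10), (3, 13), (3, 14), (4, 1), (4, 2), (4, 5), (4, 6), (4, 9), (4, 10), (4, 13), (4, 14), (6, 0), (6, 3), (6, 4), (6, 7), (6, 8), (6, 11), (6, 12), (6, 15), (7, 0), (7, 3), (7, 4), (7, 7), (7, 8), (7, 11), (7, 12), (7, 15)]
Unfold 5 (reflect across v@16): 96 holes -> [(0, 0), (0, 3), (0, 4), (0, 7), (0, 8), (0, 11), (0, 12), (0, 15), (0, 16), (0, 19), (0, 20), (0, 23), (0, 24), (0, 27), (0, 28), (0, 31), (1, 0), (1, 3), (1, 4), (1, 7), (1, 8), (1, 11), (1, 12), (1, 15), (1, 16), (1, 19), (1, 20), (1, 23), (1, 24), (1, 27), (1, 28), (1, 31), (3, 1), (3, 2), (3, 5), (3, 6), (3, 9), (3, 10), (3, 13), (3, 14), (3, 17), (3, 18), (3, 21), (3, 22), (3, 25), (3, 26), (3, 29), (3, 30), (4, 1), (4, 2), (4, 5), (4, 6), (4, 9), (4, 10), (4, 13), (4, 14), (4, 17), (4, 18), (4, 21), (4, 22), (4, 25), (4, 26), (4, 29), (4, 30), (6, 0), (6, 3), (6, 4), (6, 7), (6, 8), (6, 11), (6, 12), (6, 15), (6, 16), (6, 19), (6, 20), (6, 23), (6, 24), (6, 27), (6, 28), (6, 31), (7, 0), (7, 3), (7, 4), (7, 7), (7, 8), (7, 11), (7, 12), (7, 15), (7, 16), (7, 19), (7, 20), (7, 23), (7, 24), (7, 27), (7, 28), (7, 31)]
Holes: [(0, 0), (0, 3), (0, 4), (0, 7), (0, 8), (0, 11), (0, 12), (0, 15), (0, 16), (0, 19), (0, 20), (0, 23), (0, 24), (0, 27), (0, 28), (0, 31), (1, 0), (1, 3), (1, 4), (1, 7), (1, 8), (1, 11), (1, 12), (1, 15), (1, 16), (1, 19), (1, 20), (1, 23), (1, 24), (1, 27), (1, 28), (1, 31), (3, 1), (3, 2), (3, 5), (3, 6), (3, 9), (3, 10), (3, 13), (3, 14), (3, 17), (3, 18), (3, 21), (3, 22), (3, 25), (3, 26), (3, 29), (3, 30), (4, 1), (4, 2), (4, 5), (4, 6), (4, 9), (4, 10), (4, 13), (4, 14), (4, 17), (4, 18), (4, 21), (4, 22), (4, 25), (4, 26), (4, 29), (4, 30), (6, 0), (6, 3), (6, 4), (6, 7), (6, 8), (6, 11), (6, 12), (6, 15), (6, 16), (6, 19), (6, 20), (6, 23), (6, 24), (6, 27), (6, 28), (6, 31), (7, 0), (7, 3), (7, 4), (7, 7), (7, 8), (7, 11), (7, 12), (7, 15), (7, 16), (7, 19), (7, 20), (7, 23), (7, 24), (7, 27), (7, 28), (7, 31)]

Answer: yes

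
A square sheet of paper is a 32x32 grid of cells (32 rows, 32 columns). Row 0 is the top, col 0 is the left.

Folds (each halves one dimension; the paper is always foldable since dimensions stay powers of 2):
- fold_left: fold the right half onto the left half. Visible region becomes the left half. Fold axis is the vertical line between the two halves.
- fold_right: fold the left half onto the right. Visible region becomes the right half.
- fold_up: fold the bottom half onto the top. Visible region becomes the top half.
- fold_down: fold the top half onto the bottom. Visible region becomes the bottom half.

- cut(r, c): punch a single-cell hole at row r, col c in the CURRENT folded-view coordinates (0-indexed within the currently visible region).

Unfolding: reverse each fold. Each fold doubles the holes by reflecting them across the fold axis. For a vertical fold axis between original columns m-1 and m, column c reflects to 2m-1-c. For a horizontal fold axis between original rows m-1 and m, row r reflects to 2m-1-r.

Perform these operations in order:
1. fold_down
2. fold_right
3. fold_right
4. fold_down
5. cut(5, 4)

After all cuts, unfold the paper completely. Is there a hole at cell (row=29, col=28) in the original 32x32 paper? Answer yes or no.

Op 1 fold_down: fold axis h@16; visible region now rows[16,32) x cols[0,32) = 16x32
Op 2 fold_right: fold axis v@16; visible region now rows[16,32) x cols[16,32) = 16x16
Op 3 fold_right: fold axis v@24; visible region now rows[16,32) x cols[24,32) = 16x8
Op 4 fold_down: fold axis h@24; visible region now rows[24,32) x cols[24,32) = 8x8
Op 5 cut(5, 4): punch at orig (29,28); cuts so far [(29, 28)]; region rows[24,32) x cols[24,32) = 8x8
Unfold 1 (reflect across h@24): 2 holes -> [(18, 28), (29, 28)]
Unfold 2 (reflect across v@24): 4 holes -> [(18, 19), (18, 28), (29, 19), (29, 28)]
Unfold 3 (reflect across v@16): 8 holes -> [(18, 3), (18, 12), (18, 19), (18, 28), (29, 3), (29, 12), (29, 19), (29, 28)]
Unfold 4 (reflect across h@16): 16 holes -> [(2, 3), (2, 12), (2, 19), (2, 28), (13, 3), (13, 12), (13, 19), (13, 28), (18, 3), (18, 12), (18, 19), (18, 28), (29, 3), (29, 12), (29, 19), (29, 28)]
Holes: [(2, 3), (2, 12), (2, 19), (2, 28), (13, 3), (13, 12), (13, 19), (13, 28), (18, 3), (18, 12), (18, 19), (18, 28), (29, 3), (29, 12), (29, 19), (29, 28)]

Answer: yes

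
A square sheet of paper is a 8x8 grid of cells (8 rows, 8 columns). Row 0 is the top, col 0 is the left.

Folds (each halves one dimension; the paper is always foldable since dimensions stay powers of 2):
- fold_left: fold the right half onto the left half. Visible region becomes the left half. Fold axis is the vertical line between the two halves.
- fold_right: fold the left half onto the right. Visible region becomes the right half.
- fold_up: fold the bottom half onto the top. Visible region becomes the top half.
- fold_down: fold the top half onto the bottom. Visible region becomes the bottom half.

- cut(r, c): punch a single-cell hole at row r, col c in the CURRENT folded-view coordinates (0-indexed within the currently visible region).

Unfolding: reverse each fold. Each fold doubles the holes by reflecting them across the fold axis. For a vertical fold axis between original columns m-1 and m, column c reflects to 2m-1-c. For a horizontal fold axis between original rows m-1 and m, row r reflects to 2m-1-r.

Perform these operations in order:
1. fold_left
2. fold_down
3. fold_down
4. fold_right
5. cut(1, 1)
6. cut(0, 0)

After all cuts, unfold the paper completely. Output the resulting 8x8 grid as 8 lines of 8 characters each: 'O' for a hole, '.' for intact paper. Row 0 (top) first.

Answer: O..OO..O
.OO..OO.
.OO..OO.
O..OO..O
O..OO..O
.OO..OO.
.OO..OO.
O..OO..O

Derivation:
Op 1 fold_left: fold axis v@4; visible region now rows[0,8) x cols[0,4) = 8x4
Op 2 fold_down: fold axis h@4; visible region now rows[4,8) x cols[0,4) = 4x4
Op 3 fold_down: fold axis h@6; visible region now rows[6,8) x cols[0,4) = 2x4
Op 4 fold_right: fold axis v@2; visible region now rows[6,8) x cols[2,4) = 2x2
Op 5 cut(1, 1): punch at orig (7,3); cuts so far [(7, 3)]; region rows[6,8) x cols[2,4) = 2x2
Op 6 cut(0, 0): punch at orig (6,2); cuts so far [(6, 2), (7, 3)]; region rows[6,8) x cols[2,4) = 2x2
Unfold 1 (reflect across v@2): 4 holes -> [(6, 1), (6, 2), (7, 0), (7, 3)]
Unfold 2 (reflect across h@6): 8 holes -> [(4, 0), (4, 3), (5, 1), (5, 2), (6, 1), (6, 2), (7, 0), (7, 3)]
Unfold 3 (reflect across h@4): 16 holes -> [(0, 0), (0, 3), (1, 1), (1, 2), (2, 1), (2, 2), (3, 0), (3, 3), (4, 0), (4, 3), (5, 1), (5, 2), (6, 1), (6, 2), (7, 0), (7, 3)]
Unfold 4 (reflect across v@4): 32 holes -> [(0, 0), (0, 3), (0, 4), (0, 7), (1, 1), (1, 2), (1, 5), (1, 6), (2, 1), (2, 2), (2, 5), (2, 6), (3, 0), (3, 3), (3, 4), (3, 7), (4, 0), (4, 3), (4, 4), (4, 7), (5, 1), (5, 2), (5, 5), (5, 6), (6, 1), (6, 2), (6, 5), (6, 6), (7, 0), (7, 3), (7, 4), (7, 7)]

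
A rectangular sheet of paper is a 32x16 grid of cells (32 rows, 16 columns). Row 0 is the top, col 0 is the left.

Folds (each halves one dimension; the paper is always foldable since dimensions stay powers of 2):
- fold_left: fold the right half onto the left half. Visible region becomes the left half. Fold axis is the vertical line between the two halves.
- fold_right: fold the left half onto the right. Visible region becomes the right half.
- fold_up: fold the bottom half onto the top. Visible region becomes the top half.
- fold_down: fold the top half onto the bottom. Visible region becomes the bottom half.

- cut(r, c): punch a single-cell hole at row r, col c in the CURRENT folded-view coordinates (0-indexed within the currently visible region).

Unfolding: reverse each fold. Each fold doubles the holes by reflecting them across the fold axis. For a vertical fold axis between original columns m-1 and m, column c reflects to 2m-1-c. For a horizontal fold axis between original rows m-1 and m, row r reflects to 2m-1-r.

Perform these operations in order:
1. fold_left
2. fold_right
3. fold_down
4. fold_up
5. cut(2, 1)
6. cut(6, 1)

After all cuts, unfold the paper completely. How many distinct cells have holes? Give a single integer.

Op 1 fold_left: fold axis v@8; visible region now rows[0,32) x cols[0,8) = 32x8
Op 2 fold_right: fold axis v@4; visible region now rows[0,32) x cols[4,8) = 32x4
Op 3 fold_down: fold axis h@16; visible region now rows[16,32) x cols[4,8) = 16x4
Op 4 fold_up: fold axis h@24; visible region now rows[16,24) x cols[4,8) = 8x4
Op 5 cut(2, 1): punch at orig (18,5); cuts so far [(18, 5)]; region rows[16,24) x cols[4,8) = 8x4
Op 6 cut(6, 1): punch at orig (22,5); cuts so far [(18, 5), (22, 5)]; region rows[16,24) x cols[4,8) = 8x4
Unfold 1 (reflect across h@24): 4 holes -> [(18, 5), (22, 5), (25, 5), (29, 5)]
Unfold 2 (reflect across h@16): 8 holes -> [(2, 5), (6, 5), (9, 5), (13, 5), (18, 5), (22, 5), (25, 5), (29, 5)]
Unfold 3 (reflect across v@4): 16 holes -> [(2, 2), (2, 5), (6, 2), (6, 5), (9, 2), (9, 5), (13, 2), (13, 5), (18, 2), (18, 5), (22, 2), (22, 5), (25, 2), (25, 5), (29, 2), (29, 5)]
Unfold 4 (reflect across v@8): 32 holes -> [(2, 2), (2, 5), (2, 10), (2, 13), (6, 2), (6, 5), (6, 10), (6, 13), (9, 2), (9, 5), (9, 10), (9, 13), (13, 2), (13, 5), (13, 10), (13, 13), (18, 2), (18, 5), (18, 10), (18, 13), (22, 2), (22, 5), (22, 10), (22, 13), (25, 2), (25, 5), (25, 10), (25, 13), (29, 2), (29, 5), (29, 10), (29, 13)]

Answer: 32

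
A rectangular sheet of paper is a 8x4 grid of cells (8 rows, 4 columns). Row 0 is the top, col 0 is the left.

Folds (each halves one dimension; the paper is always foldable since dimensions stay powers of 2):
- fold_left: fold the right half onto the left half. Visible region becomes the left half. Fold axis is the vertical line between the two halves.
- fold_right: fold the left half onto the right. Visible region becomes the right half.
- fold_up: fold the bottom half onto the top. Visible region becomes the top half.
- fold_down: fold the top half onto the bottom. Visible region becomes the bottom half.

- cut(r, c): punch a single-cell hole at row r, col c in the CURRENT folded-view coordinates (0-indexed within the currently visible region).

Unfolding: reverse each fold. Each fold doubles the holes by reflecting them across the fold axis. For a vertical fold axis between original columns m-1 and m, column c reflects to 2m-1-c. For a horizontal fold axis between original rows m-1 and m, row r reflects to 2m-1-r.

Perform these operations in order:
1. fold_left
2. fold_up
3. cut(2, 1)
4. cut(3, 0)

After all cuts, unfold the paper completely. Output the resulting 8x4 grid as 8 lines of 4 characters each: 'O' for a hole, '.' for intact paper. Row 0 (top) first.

Answer: ....
....
.OO.
O..O
O..O
.OO.
....
....

Derivation:
Op 1 fold_left: fold axis v@2; visible region now rows[0,8) x cols[0,2) = 8x2
Op 2 fold_up: fold axis h@4; visible region now rows[0,4) x cols[0,2) = 4x2
Op 3 cut(2, 1): punch at orig (2,1); cuts so far [(2, 1)]; region rows[0,4) x cols[0,2) = 4x2
Op 4 cut(3, 0): punch at orig (3,0); cuts so far [(2, 1), (3, 0)]; region rows[0,4) x cols[0,2) = 4x2
Unfold 1 (reflect across h@4): 4 holes -> [(2, 1), (3, 0), (4, 0), (5, 1)]
Unfold 2 (reflect across v@2): 8 holes -> [(2, 1), (2, 2), (3, 0), (3, 3), (4, 0), (4, 3), (5, 1), (5, 2)]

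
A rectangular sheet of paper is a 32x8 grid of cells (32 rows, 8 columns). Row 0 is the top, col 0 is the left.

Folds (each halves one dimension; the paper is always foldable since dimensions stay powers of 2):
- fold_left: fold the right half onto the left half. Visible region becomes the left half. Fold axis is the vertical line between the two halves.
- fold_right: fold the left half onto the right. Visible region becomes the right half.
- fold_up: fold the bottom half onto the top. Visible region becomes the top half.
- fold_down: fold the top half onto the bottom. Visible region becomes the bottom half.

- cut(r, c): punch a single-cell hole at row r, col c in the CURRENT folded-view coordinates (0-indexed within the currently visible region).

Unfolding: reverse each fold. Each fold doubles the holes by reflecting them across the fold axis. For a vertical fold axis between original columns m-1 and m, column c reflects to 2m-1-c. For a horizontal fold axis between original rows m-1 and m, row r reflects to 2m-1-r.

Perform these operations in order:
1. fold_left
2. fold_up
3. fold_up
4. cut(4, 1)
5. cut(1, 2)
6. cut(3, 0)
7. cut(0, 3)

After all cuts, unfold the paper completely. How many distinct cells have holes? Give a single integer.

Answer: 32

Derivation:
Op 1 fold_left: fold axis v@4; visible region now rows[0,32) x cols[0,4) = 32x4
Op 2 fold_up: fold axis h@16; visible region now rows[0,16) x cols[0,4) = 16x4
Op 3 fold_up: fold axis h@8; visible region now rows[0,8) x cols[0,4) = 8x4
Op 4 cut(4, 1): punch at orig (4,1); cuts so far [(4, 1)]; region rows[0,8) x cols[0,4) = 8x4
Op 5 cut(1, 2): punch at orig (1,2); cuts so far [(1, 2), (4, 1)]; region rows[0,8) x cols[0,4) = 8x4
Op 6 cut(3, 0): punch at orig (3,0); cuts so far [(1, 2), (3, 0), (4, 1)]; region rows[0,8) x cols[0,4) = 8x4
Op 7 cut(0, 3): punch at orig (0,3); cuts so far [(0, 3), (1, 2), (3, 0), (4, 1)]; region rows[0,8) x cols[0,4) = 8x4
Unfold 1 (reflect across h@8): 8 holes -> [(0, 3), (1, 2), (3, 0), (4, 1), (11, 1), (12, 0), (14, 2), (15, 3)]
Unfold 2 (reflect across h@16): 16 holes -> [(0, 3), (1, 2), (3, 0), (4, 1), (11, 1), (12, 0), (14, 2), (15, 3), (16, 3), (17, 2), (19, 0), (20, 1), (27, 1), (28, 0), (30, 2), (31, 3)]
Unfold 3 (reflect across v@4): 32 holes -> [(0, 3), (0, 4), (1, 2), (1, 5), (3, 0), (3, 7), (4, 1), (4, 6), (11, 1), (11, 6), (12, 0), (12, 7), (14, 2), (14, 5), (15, 3), (15, 4), (16, 3), (16, 4), (17, 2), (17, 5), (19, 0), (19, 7), (20, 1), (20, 6), (27, 1), (27, 6), (28, 0), (28, 7), (30, 2), (30, 5), (31, 3), (31, 4)]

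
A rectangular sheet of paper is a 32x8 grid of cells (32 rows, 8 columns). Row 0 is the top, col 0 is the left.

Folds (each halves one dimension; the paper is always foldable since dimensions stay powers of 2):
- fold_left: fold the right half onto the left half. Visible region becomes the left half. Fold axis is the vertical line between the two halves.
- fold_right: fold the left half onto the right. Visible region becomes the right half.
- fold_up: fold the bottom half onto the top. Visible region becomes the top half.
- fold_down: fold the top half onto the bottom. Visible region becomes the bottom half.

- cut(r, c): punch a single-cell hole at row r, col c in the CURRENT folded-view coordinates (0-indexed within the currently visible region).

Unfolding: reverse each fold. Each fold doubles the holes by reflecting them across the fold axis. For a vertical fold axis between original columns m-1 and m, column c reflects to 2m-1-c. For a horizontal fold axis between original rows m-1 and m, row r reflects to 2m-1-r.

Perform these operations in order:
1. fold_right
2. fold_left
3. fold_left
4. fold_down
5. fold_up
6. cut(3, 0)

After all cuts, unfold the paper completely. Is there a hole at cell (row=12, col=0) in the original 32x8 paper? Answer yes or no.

Op 1 fold_right: fold axis v@4; visible region now rows[0,32) x cols[4,8) = 32x4
Op 2 fold_left: fold axis v@6; visible region now rows[0,32) x cols[4,6) = 32x2
Op 3 fold_left: fold axis v@5; visible region now rows[0,32) x cols[4,5) = 32x1
Op 4 fold_down: fold axis h@16; visible region now rows[16,32) x cols[4,5) = 16x1
Op 5 fold_up: fold axis h@24; visible region now rows[16,24) x cols[4,5) = 8x1
Op 6 cut(3, 0): punch at orig (19,4); cuts so far [(19, 4)]; region rows[16,24) x cols[4,5) = 8x1
Unfold 1 (reflect across h@24): 2 holes -> [(19, 4), (28, 4)]
Unfold 2 (reflect across h@16): 4 holes -> [(3, 4), (12, 4), (19, 4), (28, 4)]
Unfold 3 (reflect across v@5): 8 holes -> [(3, 4), (3, 5), (12, 4), (12, 5), (19, 4), (19, 5), (28, 4), (28, 5)]
Unfold 4 (reflect across v@6): 16 holes -> [(3, 4), (3, 5), (3, 6), (3, 7), (12, 4), (12, 5), (12, 6), (12, 7), (19, 4), (19, 5), (19, 6), (19, 7), (28, 4), (28, 5), (28, 6), (28, 7)]
Unfold 5 (reflect across v@4): 32 holes -> [(3, 0), (3, 1), (3, 2), (3, 3), (3, 4), (3, 5), (3, 6), (3, 7), (12, 0), (12, 1), (12, 2), (12, 3), (12, 4), (12, 5), (12, 6), (12, 7), (19, 0), (19, 1), (19, 2), (19, 3), (19, 4), (19, 5), (19, 6), (19, 7), (28, 0), (28, 1), (28, 2), (28, 3), (28, 4), (28, 5), (28, 6), (28, 7)]
Holes: [(3, 0), (3, 1), (3, 2), (3, 3), (3, 4), (3, 5), (3, 6), (3, 7), (12, 0), (12, 1), (12, 2), (12, 3), (12, 4), (12, 5), (12, 6), (12, 7), (19, 0), (19, 1), (19, 2), (19, 3), (19, 4), (19, 5), (19, 6), (19, 7), (28, 0), (28, 1), (28, 2), (28, 3), (28, 4), (28, 5), (28, 6), (28, 7)]

Answer: yes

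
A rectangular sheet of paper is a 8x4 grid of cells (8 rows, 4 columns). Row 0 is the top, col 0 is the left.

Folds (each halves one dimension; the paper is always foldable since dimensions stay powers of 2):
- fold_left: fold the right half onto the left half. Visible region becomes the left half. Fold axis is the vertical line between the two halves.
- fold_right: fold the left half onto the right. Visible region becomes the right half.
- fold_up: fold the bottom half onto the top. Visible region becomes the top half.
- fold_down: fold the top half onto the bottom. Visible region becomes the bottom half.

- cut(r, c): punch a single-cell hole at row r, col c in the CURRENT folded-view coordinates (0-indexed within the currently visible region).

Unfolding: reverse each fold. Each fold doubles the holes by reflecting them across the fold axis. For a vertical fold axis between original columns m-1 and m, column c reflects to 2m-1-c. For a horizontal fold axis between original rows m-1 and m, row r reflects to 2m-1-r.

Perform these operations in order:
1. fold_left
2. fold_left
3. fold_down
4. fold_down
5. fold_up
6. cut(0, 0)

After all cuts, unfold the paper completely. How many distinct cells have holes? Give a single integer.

Op 1 fold_left: fold axis v@2; visible region now rows[0,8) x cols[0,2) = 8x2
Op 2 fold_left: fold axis v@1; visible region now rows[0,8) x cols[0,1) = 8x1
Op 3 fold_down: fold axis h@4; visible region now rows[4,8) x cols[0,1) = 4x1
Op 4 fold_down: fold axis h@6; visible region now rows[6,8) x cols[0,1) = 2x1
Op 5 fold_up: fold axis h@7; visible region now rows[6,7) x cols[0,1) = 1x1
Op 6 cut(0, 0): punch at orig (6,0); cuts so far [(6, 0)]; region rows[6,7) x cols[0,1) = 1x1
Unfold 1 (reflect across h@7): 2 holes -> [(6, 0), (7, 0)]
Unfold 2 (reflect across h@6): 4 holes -> [(4, 0), (5, 0), (6, 0), (7, 0)]
Unfold 3 (reflect across h@4): 8 holes -> [(0, 0), (1, 0), (2, 0), (3, 0), (4, 0), (5, 0), (6, 0), (7, 0)]
Unfold 4 (reflect across v@1): 16 holes -> [(0, 0), (0, 1), (1, 0), (1, 1), (2, 0), (2, 1), (3, 0), (3, 1), (4, 0), (4, 1), (5, 0), (5, 1), (6, 0), (6, 1), (7, 0), (7, 1)]
Unfold 5 (reflect across v@2): 32 holes -> [(0, 0), (0, 1), (0, 2), (0, 3), (1, 0), (1, 1), (1, 2), (1, 3), (2, 0), (2, 1), (2, 2), (2, 3), (3, 0), (3, 1), (3, 2), (3, 3), (4, 0), (4, 1), (4, 2), (4, 3), (5, 0), (5, 1), (5, 2), (5, 3), (6, 0), (6, 1), (6, 2), (6, 3), (7, 0), (7, 1), (7, 2), (7, 3)]

Answer: 32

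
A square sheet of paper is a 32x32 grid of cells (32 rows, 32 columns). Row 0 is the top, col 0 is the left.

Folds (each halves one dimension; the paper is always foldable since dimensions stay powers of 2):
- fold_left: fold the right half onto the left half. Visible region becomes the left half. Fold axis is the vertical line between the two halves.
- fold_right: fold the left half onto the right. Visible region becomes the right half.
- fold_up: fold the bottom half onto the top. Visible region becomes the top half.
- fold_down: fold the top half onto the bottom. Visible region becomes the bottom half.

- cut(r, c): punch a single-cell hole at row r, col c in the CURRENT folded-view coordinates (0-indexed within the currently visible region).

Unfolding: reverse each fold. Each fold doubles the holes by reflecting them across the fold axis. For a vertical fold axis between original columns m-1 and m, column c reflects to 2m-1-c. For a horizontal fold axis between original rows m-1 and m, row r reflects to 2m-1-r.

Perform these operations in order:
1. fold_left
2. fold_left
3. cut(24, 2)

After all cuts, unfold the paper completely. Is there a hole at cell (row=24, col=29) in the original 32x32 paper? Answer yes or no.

Op 1 fold_left: fold axis v@16; visible region now rows[0,32) x cols[0,16) = 32x16
Op 2 fold_left: fold axis v@8; visible region now rows[0,32) x cols[0,8) = 32x8
Op 3 cut(24, 2): punch at orig (24,2); cuts so far [(24, 2)]; region rows[0,32) x cols[0,8) = 32x8
Unfold 1 (reflect across v@8): 2 holes -> [(24, 2), (24, 13)]
Unfold 2 (reflect across v@16): 4 holes -> [(24, 2), (24, 13), (24, 18), (24, 29)]
Holes: [(24, 2), (24, 13), (24, 18), (24, 29)]

Answer: yes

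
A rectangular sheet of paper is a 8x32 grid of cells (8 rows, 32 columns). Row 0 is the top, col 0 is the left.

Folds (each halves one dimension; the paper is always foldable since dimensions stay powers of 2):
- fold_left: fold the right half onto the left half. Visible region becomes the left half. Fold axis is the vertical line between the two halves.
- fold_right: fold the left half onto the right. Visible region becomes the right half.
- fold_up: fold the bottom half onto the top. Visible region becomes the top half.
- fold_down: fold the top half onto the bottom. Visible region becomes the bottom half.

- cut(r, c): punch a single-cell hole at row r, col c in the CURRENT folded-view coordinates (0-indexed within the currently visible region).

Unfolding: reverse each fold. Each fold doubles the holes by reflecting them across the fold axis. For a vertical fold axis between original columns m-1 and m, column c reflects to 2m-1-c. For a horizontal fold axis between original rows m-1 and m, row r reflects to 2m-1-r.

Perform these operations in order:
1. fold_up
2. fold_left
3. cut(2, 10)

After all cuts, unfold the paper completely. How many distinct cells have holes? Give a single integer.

Answer: 4

Derivation:
Op 1 fold_up: fold axis h@4; visible region now rows[0,4) x cols[0,32) = 4x32
Op 2 fold_left: fold axis v@16; visible region now rows[0,4) x cols[0,16) = 4x16
Op 3 cut(2, 10): punch at orig (2,10); cuts so far [(2, 10)]; region rows[0,4) x cols[0,16) = 4x16
Unfold 1 (reflect across v@16): 2 holes -> [(2, 10), (2, 21)]
Unfold 2 (reflect across h@4): 4 holes -> [(2, 10), (2, 21), (5, 10), (5, 21)]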